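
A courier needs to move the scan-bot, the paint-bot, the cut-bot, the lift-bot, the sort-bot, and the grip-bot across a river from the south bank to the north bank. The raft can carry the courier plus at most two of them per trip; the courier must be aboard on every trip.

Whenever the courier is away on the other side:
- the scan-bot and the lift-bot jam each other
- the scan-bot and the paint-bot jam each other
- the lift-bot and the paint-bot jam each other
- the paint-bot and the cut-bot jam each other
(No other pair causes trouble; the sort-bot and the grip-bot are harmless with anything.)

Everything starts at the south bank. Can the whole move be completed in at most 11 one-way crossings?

Yes

Yes — this plan uses 9 crossings (≤ 11):
1. Courier goes to the north bank with the paint-bot and the scan-bot.  [the south bank: the cut-bot, the grip-bot, the lift-bot, the sort-bot | the north bank: the paint-bot, the scan-bot]
2. Courier goes back to the south bank with the scan-bot.  [the south bank: the cut-bot, the grip-bot, the lift-bot, the scan-bot, the sort-bot | the north bank: the paint-bot]
3. Courier goes to the north bank with the cut-bot and the scan-bot.  [the south bank: the grip-bot, the lift-bot, the sort-bot | the north bank: the cut-bot, the paint-bot, the scan-bot]
4. Courier goes back to the south bank with the paint-bot.  [the south bank: the grip-bot, the lift-bot, the paint-bot, the sort-bot | the north bank: the cut-bot, the scan-bot]
5. Courier goes to the north bank with the paint-bot and the sort-bot.  [the south bank: the grip-bot, the lift-bot | the north bank: the cut-bot, the paint-bot, the scan-bot, the sort-bot]
6. Courier goes back to the south bank with the paint-bot.  [the south bank: the grip-bot, the lift-bot, the paint-bot | the north bank: the cut-bot, the scan-bot, the sort-bot]
7. Courier goes to the north bank with the grip-bot and the paint-bot.  [the south bank: the lift-bot | the north bank: the cut-bot, the grip-bot, the paint-bot, the scan-bot, the sort-bot]
8. Courier goes back to the south bank with the paint-bot.  [the south bank: the lift-bot, the paint-bot | the north bank: the cut-bot, the grip-bot, the scan-bot, the sort-bot]
9. Courier goes to the north bank with the lift-bot and the paint-bot.  [the south bank: — | the north bank: the cut-bot, the grip-bot, the lift-bot, the paint-bot, the scan-bot, the sort-bot]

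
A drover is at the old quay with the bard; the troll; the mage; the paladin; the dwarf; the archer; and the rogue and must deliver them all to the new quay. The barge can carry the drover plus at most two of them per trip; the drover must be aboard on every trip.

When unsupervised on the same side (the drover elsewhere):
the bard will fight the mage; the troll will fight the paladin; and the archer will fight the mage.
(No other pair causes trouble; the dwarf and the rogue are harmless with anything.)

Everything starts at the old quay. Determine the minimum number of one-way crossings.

7

Counting alone: the drover can take at most 2 across per trip to the new quay, so moving all 7 needs at least 4 loaded trips out, with a return between consecutive ones — at least 7 crossings.
The plan below uses exactly 7 crossings, so it is optimal:
1. Drover goes to the new quay with the mage and the troll.  [the old quay: the archer, the bard, the dwarf, the paladin, the rogue | the new quay: the mage, the troll]
2. Drover goes back to the old quay alone.  [the old quay: the archer, the bard, the dwarf, the paladin, the rogue | the new quay: the mage, the troll]
3. Drover goes to the new quay with the bard and the dwarf.  [the old quay: the archer, the paladin, the rogue | the new quay: the bard, the dwarf, the mage, the troll]
4. Drover goes back to the old quay with the mage.  [the old quay: the archer, the mage, the paladin, the rogue | the new quay: the bard, the dwarf, the troll]
5. Drover goes to the new quay with the archer and the rogue.  [the old quay: the mage, the paladin | the new quay: the archer, the bard, the dwarf, the rogue, the troll]
6. Drover goes back to the old quay alone.  [the old quay: the mage, the paladin | the new quay: the archer, the bard, the dwarf, the rogue, the troll]
7. Drover goes to the new quay with the mage and the paladin.  [the old quay: — | the new quay: the archer, the bard, the dwarf, the mage, the paladin, the rogue, the troll]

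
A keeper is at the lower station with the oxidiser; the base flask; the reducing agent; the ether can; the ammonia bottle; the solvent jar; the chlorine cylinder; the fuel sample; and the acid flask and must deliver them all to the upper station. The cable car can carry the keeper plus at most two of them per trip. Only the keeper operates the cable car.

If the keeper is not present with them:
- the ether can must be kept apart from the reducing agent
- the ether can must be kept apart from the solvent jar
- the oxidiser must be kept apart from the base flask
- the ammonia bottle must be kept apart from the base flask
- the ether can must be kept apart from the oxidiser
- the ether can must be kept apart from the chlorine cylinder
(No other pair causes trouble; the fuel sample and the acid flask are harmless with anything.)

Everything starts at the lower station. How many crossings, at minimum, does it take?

11

Counting alone: the keeper can take at most 2 across per trip to the upper station, so moving all 9 needs at least 5 loaded trips out, with a return between consecutive ones — at least 9 crossings.
The safety rule pushes this higher. Following every safe sequence of crossings, the most of the 9 that can be at the upper station as the cable car arrives there on crossing 9 is 8 — never all 9.
So no plan with fewer than 11 crossings exists, and this one achieves 11:
1. Keeper goes to the upper station with the base flask and the ether can.  [the lower station: the acid flask, the ammonia bottle, the chlorine cylinder, the fuel sample, the oxidiser, the reducing agent, the solvent jar | the upper station: the base flask, the ether can]
2. Keeper goes back to the lower station alone.  [the lower station: the acid flask, the ammonia bottle, the chlorine cylinder, the fuel sample, the oxidiser, the reducing agent, the solvent jar | the upper station: the base flask, the ether can]
3. Keeper goes to the upper station with the ammonia bottle.  [the lower station: the acid flask, the chlorine cylinder, the fuel sample, the oxidiser, the reducing agent, the solvent jar | the upper station: the ammonia bottle, the base flask, the ether can]
4. Keeper goes back to the lower station with the base flask.  [the lower station: the acid flask, the base flask, the chlorine cylinder, the fuel sample, the oxidiser, the reducing agent, the solvent jar | the upper station: the ammonia bottle, the ether can]
5. Keeper goes to the upper station with the oxidiser and the reducing agent.  [the lower station: the acid flask, the base flask, the chlorine cylinder, the fuel sample, the solvent jar | the upper station: the ammonia bottle, the ether can, the oxidiser, the reducing agent]
6. Keeper goes back to the lower station with the ether can.  [the lower station: the acid flask, the base flask, the chlorine cylinder, the ether can, the fuel sample, the solvent jar | the upper station: the ammonia bottle, the oxidiser, the reducing agent]
7. Keeper goes to the upper station with the chlorine cylinder and the solvent jar.  [the lower station: the acid flask, the base flask, the ether can, the fuel sample | the upper station: the ammonia bottle, the chlorine cylinder, the oxidiser, the reducing agent, the solvent jar]
8. Keeper goes back to the lower station alone.  [the lower station: the acid flask, the base flask, the ether can, the fuel sample | the upper station: the ammonia bottle, the chlorine cylinder, the oxidiser, the reducing agent, the solvent jar]
9. Keeper goes to the upper station with the acid flask and the fuel sample.  [the lower station: the base flask, the ether can | the upper station: the acid flask, the ammonia bottle, the chlorine cylinder, the fuel sample, the oxidiser, the reducing agent, the solvent jar]
10. Keeper goes back to the lower station alone.  [the lower station: the base flask, the ether can | the upper station: the acid flask, the ammonia bottle, the chlorine cylinder, the fuel sample, the oxidiser, the reducing agent, the solvent jar]
11. Keeper goes to the upper station with the base flask and the ether can.  [the lower station: — | the upper station: the acid flask, the ammonia bottle, the base flask, the chlorine cylinder, the ether can, the fuel sample, the oxidiser, the reducing agent, the solvent jar]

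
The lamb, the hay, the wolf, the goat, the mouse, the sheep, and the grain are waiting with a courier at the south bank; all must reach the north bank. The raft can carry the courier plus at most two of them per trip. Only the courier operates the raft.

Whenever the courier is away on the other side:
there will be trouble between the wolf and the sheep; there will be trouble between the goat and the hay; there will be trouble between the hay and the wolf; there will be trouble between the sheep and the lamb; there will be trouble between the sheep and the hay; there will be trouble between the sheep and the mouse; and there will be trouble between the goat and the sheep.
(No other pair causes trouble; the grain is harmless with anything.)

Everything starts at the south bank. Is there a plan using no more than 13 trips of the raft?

Yes

Yes — this plan uses 11 crossings (≤ 13):
1. Courier goes to the north bank with the hay and the sheep.  [the south bank: the goat, the grain, the lamb, the mouse, the wolf | the north bank: the hay, the sheep]
2. Courier goes back to the south bank with the hay.  [the south bank: the goat, the grain, the hay, the lamb, the mouse, the wolf | the north bank: the sheep]
3. Courier goes to the north bank with the hay and the lamb.  [the south bank: the goat, the grain, the mouse, the wolf | the north bank: the hay, the lamb, the sheep]
4. Courier goes back to the south bank with the sheep.  [the south bank: the goat, the grain, the mouse, the sheep, the wolf | the north bank: the hay, the lamb]
5. Courier goes to the north bank with the mouse and the sheep.  [the south bank: the goat, the grain, the wolf | the north bank: the hay, the lamb, the mouse, the sheep]
6. Courier goes back to the south bank with the sheep.  [the south bank: the goat, the grain, the sheep, the wolf | the north bank: the hay, the lamb, the mouse]
7. Courier goes to the north bank with the goat and the wolf.  [the south bank: the grain, the sheep | the north bank: the goat, the hay, the lamb, the mouse, the wolf]
8. Courier goes back to the south bank with the hay.  [the south bank: the grain, the hay, the sheep | the north bank: the goat, the lamb, the mouse, the wolf]
9. Courier goes to the north bank with the grain and the hay.  [the south bank: the sheep | the north bank: the goat, the grain, the hay, the lamb, the mouse, the wolf]
10. Courier goes back to the south bank with the hay.  [the south bank: the hay, the sheep | the north bank: the goat, the grain, the lamb, the mouse, the wolf]
11. Courier goes to the north bank with the hay and the sheep.  [the south bank: — | the north bank: the goat, the grain, the hay, the lamb, the mouse, the sheep, the wolf]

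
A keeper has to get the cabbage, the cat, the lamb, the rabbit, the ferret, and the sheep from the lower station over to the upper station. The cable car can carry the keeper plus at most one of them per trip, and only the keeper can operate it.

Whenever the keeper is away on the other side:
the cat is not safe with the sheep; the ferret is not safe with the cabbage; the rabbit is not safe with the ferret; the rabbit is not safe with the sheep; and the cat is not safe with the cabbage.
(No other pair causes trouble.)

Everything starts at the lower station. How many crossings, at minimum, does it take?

Whatever the first load, the items left behind include a forbidden pair without the keeper. No opening move is safe, so no plan exists.

impossible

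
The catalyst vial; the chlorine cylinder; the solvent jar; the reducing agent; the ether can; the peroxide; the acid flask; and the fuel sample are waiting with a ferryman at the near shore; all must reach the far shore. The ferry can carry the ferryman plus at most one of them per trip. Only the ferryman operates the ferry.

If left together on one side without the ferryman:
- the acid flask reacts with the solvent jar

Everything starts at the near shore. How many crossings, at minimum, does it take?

Counting alone: the ferryman can take at most 1 across per trip to the far shore, so moving all 8 needs at least 8 loaded trips out, with a return between consecutive ones — at least 15 crossings.
The plan below uses exactly 15 crossings, so it is optimal:
1. Ferryman goes to the far shore with the solvent jar.
2. Ferryman goes back to the near shore alone.
3. Ferryman goes to the far shore with the catalyst vial.
4. Ferryman goes back to the near shore alone.
5. Ferryman goes to the far shore with the chlorine cylinder.
6. Ferryman goes back to the near shore alone.
7. Ferryman goes to the far shore with the reducing agent.
8. Ferryman goes back to the near shore alone.
9. Ferryman goes to the far shore with the ether can.
10. Ferryman goes back to the near shore alone.
11. Ferryman goes to the far shore with the peroxide.
12. Ferryman goes back to the near shore alone.
13. Ferryman goes to the far shore with the fuel sample.
14. Ferryman goes back to the near shore alone.
15. Ferryman goes to the far shore with the acid flask.

15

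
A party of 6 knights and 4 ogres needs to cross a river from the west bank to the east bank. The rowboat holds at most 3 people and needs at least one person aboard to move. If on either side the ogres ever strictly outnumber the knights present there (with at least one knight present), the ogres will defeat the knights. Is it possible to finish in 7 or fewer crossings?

No

Counting alone: each trip to the east bank takes at most 3 across and each return brings at least 1 back, so after t trips out (and t−1 returns) at most 3t − (t−1) of the 10 are across; that first reaches 10 at t = 5, so at least 9 crossings are needed.
Since 7 < 9, 7 crossings cannot be enough. (The shortest complete plan in fact takes 9:)
1. 2 ogres → the east bank.  (the west bank: 6K 2O; the east bank: 0K 2O)
2. 1 ogre ← the west bank.  (the west bank: 6K 3O; the east bank: 0K 1O)
3. 3 ogres → the east bank.  (the west bank: 6K 0O; the east bank: 0K 4O)
4. 1 ogre ← the west bank.  (the west bank: 6K 1O; the east bank: 0K 3O)
5. 3 knights → the east bank.  (the west bank: 3K 1O; the east bank: 3K 3O)
6. 1 ogre ← the west bank.  (the west bank: 3K 2O; the east bank: 3K 2O)
7. 1 knight and 2 ogres → the east bank.  (the west bank: 2K 0O; the east bank: 4K 4O)
8. 1 ogre ← the west bank.  (the west bank: 2K 1O; the east bank: 4K 3O)
9. 2 knights and 1 ogre → the east bank.  (the west bank: 0K 0O; the east bank: 6K 4O)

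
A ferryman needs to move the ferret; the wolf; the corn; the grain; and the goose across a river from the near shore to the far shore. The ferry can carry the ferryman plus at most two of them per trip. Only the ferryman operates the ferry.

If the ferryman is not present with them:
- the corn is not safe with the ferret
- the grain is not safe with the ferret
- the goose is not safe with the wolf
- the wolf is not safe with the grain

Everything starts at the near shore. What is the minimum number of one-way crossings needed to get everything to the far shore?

7

Counting alone: the ferryman can take at most 2 across per trip to the far shore, so moving all 5 needs at least 3 loaded trips out, with a return between consecutive ones — at least 5 crossings.
The safety rule pushes this higher. Following every safe sequence of crossings, the most of the 5 that can be at the far shore as the ferry arrives there on crossing 5 is 4 — never all 5.
So no plan with fewer than 7 crossings exists, and this one achieves 7:
1. Ferryman goes to the far shore with the ferret and the wolf.  [the near shore: the corn, the goose, the grain | the far shore: the ferret, the wolf]
2. Ferryman goes back to the near shore alone.  [the near shore: the corn, the goose, the grain | the far shore: the ferret, the wolf]
3. Ferryman goes to the far shore with the corn.  [the near shore: the goose, the grain | the far shore: the corn, the ferret, the wolf]
4. Ferryman goes back to the near shore with the ferret.  [the near shore: the ferret, the goose, the grain | the far shore: the corn, the wolf]
5. Ferryman goes to the far shore with the goose and the grain.  [the near shore: the ferret | the far shore: the corn, the goose, the grain, the wolf]
6. Ferryman goes back to the near shore with the wolf.  [the near shore: the ferret, the wolf | the far shore: the corn, the goose, the grain]
7. Ferryman goes to the far shore with the ferret and the wolf.  [the near shore: — | the far shore: the corn, the ferret, the goose, the grain, the wolf]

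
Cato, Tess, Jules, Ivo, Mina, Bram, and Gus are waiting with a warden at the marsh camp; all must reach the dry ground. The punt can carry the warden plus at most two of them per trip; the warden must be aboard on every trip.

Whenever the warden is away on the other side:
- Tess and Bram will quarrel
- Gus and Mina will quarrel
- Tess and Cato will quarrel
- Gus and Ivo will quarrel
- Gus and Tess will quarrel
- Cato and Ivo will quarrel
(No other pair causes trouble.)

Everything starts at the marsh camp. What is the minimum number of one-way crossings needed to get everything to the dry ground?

impossible

Whatever the first load, the items left behind include a forbidden pair without the warden. No opening move is safe, so no plan exists.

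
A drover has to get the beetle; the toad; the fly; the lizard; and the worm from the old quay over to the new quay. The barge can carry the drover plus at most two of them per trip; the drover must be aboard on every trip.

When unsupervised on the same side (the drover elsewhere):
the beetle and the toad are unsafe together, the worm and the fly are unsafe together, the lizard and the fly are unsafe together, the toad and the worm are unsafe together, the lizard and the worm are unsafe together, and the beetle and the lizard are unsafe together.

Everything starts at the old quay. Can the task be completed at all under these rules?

Whatever the first load, the items left behind include a forbidden pair without the drover. No opening move is safe, so no plan exists.

No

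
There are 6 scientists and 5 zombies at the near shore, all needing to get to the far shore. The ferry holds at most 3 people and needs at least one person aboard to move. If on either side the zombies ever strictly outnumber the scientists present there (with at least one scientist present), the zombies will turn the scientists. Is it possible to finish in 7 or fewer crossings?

Counting alone: each trip to the far shore takes at most 3 across and each return brings at least 1 back, so after t trips out (and t−1 returns) at most 3t − (t−1) of the 11 are across; that first reaches 11 at t = 5, so at least 9 crossings are needed.
Since 7 < 9, 7 crossings cannot be enough. (The shortest complete plan in fact takes 9:)
1. 3 zombies → the far shore.  (the near shore: 6S 2Z; the far shore: 0S 3Z)
2. 1 zombie ← the near shore.  (the near shore: 6S 3Z; the far shore: 0S 2Z)
3. 3 scientists → the far shore.  (the near shore: 3S 3Z; the far shore: 3S 2Z)
4. 1 scientist ← the near shore.  (the near shore: 4S 3Z; the far shore: 2S 2Z)
5. 2 scientists and 1 zombie → the far shore.  (the near shore: 2S 2Z; the far shore: 4S 3Z)
6. 1 scientist ← the near shore.  (the near shore: 3S 2Z; the far shore: 3S 3Z)
7. 2 scientists and 1 zombie → the far shore.  (the near shore: 1S 1Z; the far shore: 5S 4Z)
8. 1 scientist ← the near shore.  (the near shore: 2S 1Z; the far shore: 4S 4Z)
9. 2 scientists and 1 zombie → the far shore.  (the near shore: 0S 0Z; the far shore: 6S 5Z)

No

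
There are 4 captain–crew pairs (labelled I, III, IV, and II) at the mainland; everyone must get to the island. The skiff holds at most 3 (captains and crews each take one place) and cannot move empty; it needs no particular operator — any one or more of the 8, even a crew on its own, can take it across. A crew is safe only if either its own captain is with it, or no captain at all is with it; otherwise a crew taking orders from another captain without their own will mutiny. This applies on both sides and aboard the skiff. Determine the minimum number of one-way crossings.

9

Counting alone: each trip to the island takes at most 3 across and each return brings at least 1 back, so after t trips out (and t−1 returns) at most 3t − (t−1) of the 8 are across; that first reaches 8 at t = 4, so at least 7 crossings are needed.
The safety rule pushes this higher. Following every safe sequence of crossings, the most of the 8 that can be at the island as the skiff arrives there on crossing 7 is 7 — never all 8.
So no plan with fewer than 9 crossings exists, and this one achieves 9:
1. captain I and crew I cross → the island.
2. captain I crosses ← the mainland.
3. captain I, captain III, and crew III cross → the island.
4. captain I and crew I cross ← the mainland.
5. captain I, captain II, and captain IV cross → the island.
6. crew III crosses ← the mainland.
7. crew I and crew III cross → the island.
8. crew I crosses ← the mainland.
9. crew I, crew II, and crew IV cross → the island.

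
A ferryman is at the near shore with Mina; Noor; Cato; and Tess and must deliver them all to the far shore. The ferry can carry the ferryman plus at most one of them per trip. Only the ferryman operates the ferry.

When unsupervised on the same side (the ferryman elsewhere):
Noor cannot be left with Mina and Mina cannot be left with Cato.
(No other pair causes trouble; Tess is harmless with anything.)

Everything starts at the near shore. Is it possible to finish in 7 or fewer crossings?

No

Counting alone: the ferryman can take at most 1 across per trip to the far shore, so moving all 4 needs at least 4 loaded trips out, with a return between consecutive ones — at least 7 crossings.
The safety rule pushes this higher. Following every safe sequence of crossings, the most of the 4 that can be at the far shore as the ferry arrives there on crossing 7 is 3 — never all 4.
So the move cannot be finished within 7 crossings. (The shortest complete plan takes 9:)
1. Ferryman goes to the far shore with Mina.  [the near shore: Cato, Noor, Tess | the far shore: Mina]
2. Ferryman goes back to the near shore alone.  [the near shore: Cato, Noor, Tess | the far shore: Mina]
3. Ferryman goes to the far shore with Noor.  [the near shore: Cato, Tess | the far shore: Mina, Noor]
4. Ferryman goes back to the near shore with Mina.  [the near shore: Cato, Mina, Tess | the far shore: Noor]
5. Ferryman goes to the far shore with Cato.  [the near shore: Mina, Tess | the far shore: Cato, Noor]
6. Ferryman goes back to the near shore alone.  [the near shore: Mina, Tess | the far shore: Cato, Noor]
7. Ferryman goes to the far shore with Tess.  [the near shore: Mina | the far shore: Cato, Noor, Tess]
8. Ferryman goes back to the near shore alone.  [the near shore: Mina | the far shore: Cato, Noor, Tess]
9. Ferryman goes to the far shore with Mina.  [the near shore: — | the far shore: Cato, Mina, Noor, Tess]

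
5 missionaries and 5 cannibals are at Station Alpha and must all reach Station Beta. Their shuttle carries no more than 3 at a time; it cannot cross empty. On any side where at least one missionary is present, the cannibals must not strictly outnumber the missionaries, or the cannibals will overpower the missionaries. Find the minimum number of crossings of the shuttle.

Counting alone: each trip to Station Beta takes at most 3 across and each return brings at least 1 back, so after t trips out (and t−1 returns) at most 3t − (t−1) of the 10 are across; that first reaches 10 at t = 5, so at least 9 crossings are needed.
The safety rule pushes this higher. Following every safe sequence of crossings, the most of the 10 that can be at Station Beta as the shuttle arrives there on crossing 9 is 9 — never all 10.
So no plan with fewer than 11 crossings exists, and this one achieves 11:
1. 2 cannibals → Station Beta.  (Station Alpha: 5M 3C; Station Beta: 0M 2C)
2. 1 cannibal ← Station Alpha.  (Station Alpha: 5M 4C; Station Beta: 0M 1C)
3. 3 cannibals → Station Beta.  (Station Alpha: 5M 1C; Station Beta: 0M 4C)
4. 1 cannibal ← Station Alpha.  (Station Alpha: 5M 2C; Station Beta: 0M 3C)
5. 3 missionaries → Station Beta.  (Station Alpha: 2M 2C; Station Beta: 3M 3C)
6. 1 missionary and 1 cannibal ← Station Alpha.  (Station Alpha: 3M 3C; Station Beta: 2M 2C)
7. 3 missionaries → Station Beta.  (Station Alpha: 0M 3C; Station Beta: 5M 2C)
8. 1 cannibal ← Station Alpha.  (Station Alpha: 0M 4C; Station Beta: 5M 1C)
9. 2 cannibals → Station Beta.  (Station Alpha: 0M 2C; Station Beta: 5M 3C)
10. 1 cannibal ← Station Alpha.  (Station Alpha: 0M 3C; Station Beta: 5M 2C)
11. 3 cannibals → Station Beta.  (Station Alpha: 0M 0C; Station Beta: 5M 5C)

11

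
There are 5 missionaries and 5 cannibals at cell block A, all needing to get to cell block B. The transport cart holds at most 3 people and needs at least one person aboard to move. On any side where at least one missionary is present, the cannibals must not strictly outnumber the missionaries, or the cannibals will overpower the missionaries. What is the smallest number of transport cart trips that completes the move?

Counting alone: each trip to cell block B takes at most 3 across and each return brings at least 1 back, so after t trips out (and t−1 returns) at most 3t − (t−1) of the 10 are across; that first reaches 10 at t = 5, so at least 9 crossings are needed.
The safety rule pushes this higher. Following every safe sequence of crossings, the most of the 10 that can be at cell block B as the transport cart arrives there on crossing 9 is 9 — never all 10.
So no plan with fewer than 11 crossings exists, and this one achieves 11:
1. 2 cannibals → cell block B.  (cell block A: 5M 3C; cell block B: 0M 2C)
2. 1 cannibal ← cell block A.  (cell block A: 5M 4C; cell block B: 0M 1C)
3. 3 cannibals → cell block B.  (cell block A: 5M 1C; cell block B: 0M 4C)
4. 1 cannibal ← cell block A.  (cell block A: 5M 2C; cell block B: 0M 3C)
5. 3 missionaries → cell block B.  (cell block A: 2M 2C; cell block B: 3M 3C)
6. 1 missionary and 1 cannibal ← cell block A.  (cell block A: 3M 3C; cell block B: 2M 2C)
7. 3 missionaries → cell block B.  (cell block A: 0M 3C; cell block B: 5M 2C)
8. 1 cannibal ← cell block A.  (cell block A: 0M 4C; cell block B: 5M 1C)
9. 2 cannibals → cell block B.  (cell block A: 0M 2C; cell block B: 5M 3C)
10. 1 cannibal ← cell block A.  (cell block A: 0M 3C; cell block B: 5M 2C)
11. 3 cannibals → cell block B.  (cell block A: 0M 0C; cell block B: 5M 5C)

11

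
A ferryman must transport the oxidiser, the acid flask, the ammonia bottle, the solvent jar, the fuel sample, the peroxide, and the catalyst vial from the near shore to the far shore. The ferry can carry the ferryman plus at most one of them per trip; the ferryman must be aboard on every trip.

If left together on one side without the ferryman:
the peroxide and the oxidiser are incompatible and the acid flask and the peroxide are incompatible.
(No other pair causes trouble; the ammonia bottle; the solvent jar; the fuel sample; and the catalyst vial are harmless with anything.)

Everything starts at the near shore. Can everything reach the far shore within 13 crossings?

Counting alone: the ferryman can take at most 1 across per trip to the far shore, so moving all 7 needs at least 7 loaded trips out, with a return between consecutive ones — at least 13 crossings.
The safety rule pushes this higher. Following every safe sequence of crossings, the most of the 7 that can be at the far shore as the ferry arrives there on crossing 13 is 6 — never all 7.
So the move cannot be finished within 13 crossings. (The shortest complete plan takes 15:)
1. Ferryman goes to the far shore with the peroxide.
2. Ferryman goes back to the near shore alone.
3. Ferryman goes to the far shore with the oxidiser.
4. Ferryman goes back to the near shore with the peroxide.
5. Ferryman goes to the far shore with the acid flask.
6. Ferryman goes back to the near shore alone.
7. Ferryman goes to the far shore with the ammonia bottle.
8. Ferryman goes back to the near shore alone.
9. Ferryman goes to the far shore with the solvent jar.
10. Ferryman goes back to the near shore alone.
11. Ferryman goes to the far shore with the fuel sample.
12. Ferryman goes back to the near shore alone.
13. Ferryman goes to the far shore with the catalyst vial.
14. Ferryman goes back to the near shore alone.
15. Ferryman goes to the far shore with the peroxide.

No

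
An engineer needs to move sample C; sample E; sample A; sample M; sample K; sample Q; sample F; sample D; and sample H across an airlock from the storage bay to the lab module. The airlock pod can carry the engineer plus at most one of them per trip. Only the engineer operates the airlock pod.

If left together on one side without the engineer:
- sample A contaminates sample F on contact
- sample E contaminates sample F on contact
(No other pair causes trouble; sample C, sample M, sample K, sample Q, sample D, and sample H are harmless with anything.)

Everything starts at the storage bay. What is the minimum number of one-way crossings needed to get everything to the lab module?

19

Counting alone: the engineer can take at most 1 across per trip to the lab module, so moving all 9 needs at least 9 loaded trips out, with a return between consecutive ones — at least 17 crossings.
The safety rule pushes this higher. Following every safe sequence of crossings, the most of the 9 that can be at the lab module as the airlock pod arrives there on crossing 17 is 8 — never all 9.
So no plan with fewer than 19 crossings exists, and this one achieves 19:
1. Engineer goes to the lab module with sample F.
2. Engineer goes back to the storage bay alone.
3. Engineer goes to the lab module with sample C.
4. Engineer goes back to the storage bay alone.
5. Engineer goes to the lab module with sample E.
6. Engineer goes back to the storage bay with sample F.
7. Engineer goes to the lab module with sample A.
8. Engineer goes back to the storage bay alone.
9. Engineer goes to the lab module with sample M.
10. Engineer goes back to the storage bay alone.
11. Engineer goes to the lab module with sample K.
12. Engineer goes back to the storage bay alone.
13. Engineer goes to the lab module with sample Q.
14. Engineer goes back to the storage bay alone.
15. Engineer goes to the lab module with sample D.
16. Engineer goes back to the storage bay alone.
17. Engineer goes to the lab module with sample H.
18. Engineer goes back to the storage bay alone.
19. Engineer goes to the lab module with sample F.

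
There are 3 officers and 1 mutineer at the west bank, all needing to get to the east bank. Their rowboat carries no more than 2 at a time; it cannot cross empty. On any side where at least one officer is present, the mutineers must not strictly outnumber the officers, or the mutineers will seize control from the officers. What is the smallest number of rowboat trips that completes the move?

Counting alone: each trip to the east bank takes at most 2 across and each return brings at least 1 back, so after t trips out (and t−1 returns) at most 2t − (t−1) of the 4 are across; that first reaches 4 at t = 3, so at least 5 crossings are needed.
The plan below uses exactly 5 crossings, so it is optimal:
1. 1 officer and 1 mutineer → the east bank.  (the west bank: 2O 0M; the east bank: 1O 1M)
2. 1 mutineer ← the west bank.  (the west bank: 2O 1M; the east bank: 1O 0M)
3. 1 officer and 1 mutineer → the east bank.  (the west bank: 1O 0M; the east bank: 2O 1M)
4. 1 mutineer ← the west bank.  (the west bank: 1O 1M; the east bank: 2O 0M)
5. 1 officer and 1 mutineer → the east bank.  (the west bank: 0O 0M; the east bank: 3O 1M)

5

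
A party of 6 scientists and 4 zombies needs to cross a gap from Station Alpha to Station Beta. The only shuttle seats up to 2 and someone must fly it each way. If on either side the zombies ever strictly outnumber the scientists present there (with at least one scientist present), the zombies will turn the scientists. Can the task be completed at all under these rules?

Yes

1. 2 zombies → Station Beta.  (Station Alpha: 6S 2Z; Station Beta: 0S 2Z)
2. 1 zombie ← Station Alpha.  (Station Alpha: 6S 3Z; Station Beta: 0S 1Z)
3. 2 zombies → Station Beta.  (Station Alpha: 6S 1Z; Station Beta: 0S 3Z)
4. 1 zombie ← Station Alpha.  (Station Alpha: 6S 2Z; Station Beta: 0S 2Z)
5. 2 scientists → Station Beta.  (Station Alpha: 4S 2Z; Station Beta: 2S 2Z)
6. 1 zombie ← Station Alpha.  (Station Alpha: 4S 3Z; Station Beta: 2S 1Z)
7. 1 scientist and 1 zombie → Station Beta.  (Station Alpha: 3S 2Z; Station Beta: 3S 2Z)
8. 1 zombie ← Station Alpha.  (Station Alpha: 3S 3Z; Station Beta: 3S 1Z)
9. 2 zombies → Station Beta.  (Station Alpha: 3S 1Z; Station Beta: 3S 3Z)
10. 1 zombie ← Station Alpha.  (Station Alpha: 3S 2Z; Station Beta: 3S 2Z)
11. 1 scientist and 1 zombie → Station Beta.  (Station Alpha: 2S 1Z; Station Beta: 4S 3Z)
12. 1 zombie ← Station Alpha.  (Station Alpha: 2S 2Z; Station Beta: 4S 2Z)
13. 2 zombies → Station Beta.  (Station Alpha: 2S 0Z; Station Beta: 4S 4Z)
14. 1 zombie ← Station Alpha.  (Station Alpha: 2S 1Z; Station Beta: 4S 3Z)
15. 1 scientist and 1 zombie → Station Beta.  (Station Alpha: 1S 0Z; Station Beta: 5S 4Z)
16. 1 zombie ← Station Alpha.  (Station Alpha: 1S 1Z; Station Beta: 5S 3Z)
17. 1 scientist and 1 zombie → Station Beta.  (Station Alpha: 0S 0Z; Station Beta: 6S 4Z)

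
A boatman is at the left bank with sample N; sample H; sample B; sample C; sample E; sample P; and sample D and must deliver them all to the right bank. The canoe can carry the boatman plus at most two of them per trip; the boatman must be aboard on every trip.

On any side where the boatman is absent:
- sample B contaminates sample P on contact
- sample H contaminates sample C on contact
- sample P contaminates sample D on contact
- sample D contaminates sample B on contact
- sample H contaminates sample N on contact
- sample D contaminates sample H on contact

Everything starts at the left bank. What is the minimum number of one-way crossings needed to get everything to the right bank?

Whatever the first load, the items left behind include a forbidden pair without the boatman. No opening move is safe, so no plan exists.

impossible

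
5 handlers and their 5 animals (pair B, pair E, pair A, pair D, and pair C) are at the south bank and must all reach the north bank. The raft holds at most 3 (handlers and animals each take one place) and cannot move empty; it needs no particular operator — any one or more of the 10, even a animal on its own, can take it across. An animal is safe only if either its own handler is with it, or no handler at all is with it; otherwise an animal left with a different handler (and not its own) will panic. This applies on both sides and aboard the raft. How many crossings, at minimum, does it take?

Counting alone: each trip to the north bank takes at most 3 across and each return brings at least 1 back, so after t trips out (and t−1 returns) at most 3t − (t−1) of the 10 are across; that first reaches 10 at t = 5, so at least 9 crossings are needed.
The safety rule pushes this higher. Following every safe sequence of crossings, the most of the 10 that can be at the north bank as the raft arrives there on crossing 9 is 9 — never all 10.
So no plan with fewer than 11 crossings exists, and this one achieves 11:
1. animal B and handler B cross → the north bank.
2. handler B crosses ← the south bank.
3. animal A, animal D, and animal E cross → the north bank.
4. animal B crosses ← the south bank.
5. handler A, handler D, and handler E cross → the north bank.
6. animal E and handler E cross ← the south bank.
7. handler B, handler C, and handler E cross → the north bank.
8. animal A crosses ← the south bank.
9. animal B and animal E cross → the north bank.
10. animal B crosses ← the south bank.
11. animal A, animal B, and animal C cross → the north bank.

11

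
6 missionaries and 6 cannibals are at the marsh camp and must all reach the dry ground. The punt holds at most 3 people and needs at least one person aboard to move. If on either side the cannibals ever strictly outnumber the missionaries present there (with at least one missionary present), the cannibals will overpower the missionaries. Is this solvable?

No

Following every safe sequence of crossings from the start, the most of the 12 that can be at the dry ground as the punt arrives there on crossings 1, 3, 5 is 3, 5, 6 respectively; the best ever achieved is 6 of 12.
From crossing 7 on, no configuration arises that was not already reachable earlier: only 17 distinct safe configurations (who is on which side, and where the punt is) can ever be reached, none of them has everyone across, and every continuation just revisits them. They are: 0 missionaries + 0 cannibals across (punt back at the start); 0 missionaries + 1 cannibal across (punt there); 0 missionaries + 1 cannibal across (punt back at the start); 0 missionaries + 2 cannibals across (punt there); 0 missionaries + 2 cannibals across (punt back at the start); 0 missionaries + 3 cannibals across (punt there); 0 missionaries + 3 cannibals across (punt back at the start); 0 missionaries + 4 cannibals across (punt there); 0 missionaries + 4 cannibals across (punt back at the start); 0 missionaries + 5 cannibals across (punt there); 0 missionaries + 5 cannibals across (punt back at the start); 0 missionaries + 6 cannibals across (punt there); 1 missionary + 1 cannibal across (punt there); 1 missionary + 1 cannibal across (punt back at the start); 2 missionaries + 2 cannibals across (punt there); 2 missionaries + 2 cannibals across (punt back at the start); 3 missionaries + 3 cannibals across (punt there). So no valid plan exists.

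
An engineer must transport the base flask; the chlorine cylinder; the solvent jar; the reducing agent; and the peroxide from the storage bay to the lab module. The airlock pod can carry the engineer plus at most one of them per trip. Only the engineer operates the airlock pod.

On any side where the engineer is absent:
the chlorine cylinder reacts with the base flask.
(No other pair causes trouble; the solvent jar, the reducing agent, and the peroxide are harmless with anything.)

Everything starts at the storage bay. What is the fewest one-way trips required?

9

Counting alone: the engineer can take at most 1 across per trip to the lab module, so moving all 5 needs at least 5 loaded trips out, with a return between consecutive ones — at least 9 crossings.
The plan below uses exactly 9 crossings, so it is optimal:
1. Engineer goes to the lab module with the base flask.  [the storage bay: the chlorine cylinder, the peroxide, the reducing agent, the solvent jar | the lab module: the base flask]
2. Engineer goes back to the storage bay alone.  [the storage bay: the chlorine cylinder, the peroxide, the reducing agent, the solvent jar | the lab module: the base flask]
3. Engineer goes to the lab module with the solvent jar.  [the storage bay: the chlorine cylinder, the peroxide, the reducing agent | the lab module: the base flask, the solvent jar]
4. Engineer goes back to the storage bay alone.  [the storage bay: the chlorine cylinder, the peroxide, the reducing agent | the lab module: the base flask, the solvent jar]
5. Engineer goes to the lab module with the reducing agent.  [the storage bay: the chlorine cylinder, the peroxide | the lab module: the base flask, the reducing agent, the solvent jar]
6. Engineer goes back to the storage bay alone.  [the storage bay: the chlorine cylinder, the peroxide | the lab module: the base flask, the reducing agent, the solvent jar]
7. Engineer goes to the lab module with the peroxide.  [the storage bay: the chlorine cylinder | the lab module: the base flask, the peroxide, the reducing agent, the solvent jar]
8. Engineer goes back to the storage bay alone.  [the storage bay: the chlorine cylinder | the lab module: the base flask, the peroxide, the reducing agent, the solvent jar]
9. Engineer goes to the lab module with the chlorine cylinder.  [the storage bay: — | the lab module: the base flask, the chlorine cylinder, the peroxide, the reducing agent, the solvent jar]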